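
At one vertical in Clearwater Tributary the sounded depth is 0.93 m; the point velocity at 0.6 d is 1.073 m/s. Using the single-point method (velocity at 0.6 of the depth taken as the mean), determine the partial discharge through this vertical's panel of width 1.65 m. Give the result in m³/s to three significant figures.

1.65 m³/s

v̄ = v₀.₆ = 1.073 m/s
q = v̄ × d × w = 1.073 × 0.93 × 1.65 = 1.647 m³/s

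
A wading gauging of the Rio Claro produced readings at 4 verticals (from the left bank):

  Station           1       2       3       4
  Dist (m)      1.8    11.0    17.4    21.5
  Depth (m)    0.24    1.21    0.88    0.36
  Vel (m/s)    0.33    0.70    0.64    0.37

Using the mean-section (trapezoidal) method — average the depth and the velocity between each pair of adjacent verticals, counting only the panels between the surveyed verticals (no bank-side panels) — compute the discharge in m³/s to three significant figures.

Panel 1-2: Δb = 9.2 m, d̄ = (0.24+1.21)/2 = 0.725, v̄ = (0.33+0.70)/2 = 0.515 → q = 9.2×0.725×0.515 = 3.435 m³/s
Panel 2-3: Δb = 6.4 m, d̄ = (1.21+0.88)/2 = 1.045, v̄ = (0.70+0.64)/2 = 0.67 → q = 6.4×1.045×0.67 = 4.481 m³/s
Panel 3-4: Δb = 4.1 m, d̄ = (0.88+0.36)/2 = 0.62, v̄ = (0.64+0.37)/2 = 0.505 → q = 4.1×0.62×0.505 = 1.284 m³/s
Q = Σ q = 9.200 m³/s

9.20 m³/s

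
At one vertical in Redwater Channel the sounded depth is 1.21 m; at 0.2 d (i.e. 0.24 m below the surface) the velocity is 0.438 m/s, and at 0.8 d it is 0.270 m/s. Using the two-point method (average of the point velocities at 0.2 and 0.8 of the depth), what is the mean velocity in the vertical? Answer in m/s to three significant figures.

0.354 m/s

v̄ = (0.438 + 0.270) / 2 = 0.3540 m/s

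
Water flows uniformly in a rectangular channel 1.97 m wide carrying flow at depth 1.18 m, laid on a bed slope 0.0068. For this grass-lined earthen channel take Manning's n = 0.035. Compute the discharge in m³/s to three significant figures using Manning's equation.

3.62 m³/s

A = b·y = 1.97 × 1.18 = 2.325 m²
P = b + 2y = 1.97 + 2×1.18 = 4.330 m
R = A/P = 2.325/4.330 = 0.5369 m
Q = (1/n)·A·R^(2/3)·S^(1/2) = (1/0.035) × 2.325 × 0.5369^(2/3) × 0.0068^(1/2) = 3.618 m³/s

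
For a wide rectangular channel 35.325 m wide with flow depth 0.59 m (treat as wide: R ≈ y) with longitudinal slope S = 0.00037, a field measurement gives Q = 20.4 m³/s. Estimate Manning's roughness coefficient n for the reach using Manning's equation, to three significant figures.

0.0138

A = b·y = 35.325 × 0.59 = 20.84 m²
Wide channel: R ≈ y = 0.59 m
n = (1/Q)·A·R^(2/3)·S^(1/2) = (1/20.4) × 20.84 × 0.7035 × 0.01924 = 0.01382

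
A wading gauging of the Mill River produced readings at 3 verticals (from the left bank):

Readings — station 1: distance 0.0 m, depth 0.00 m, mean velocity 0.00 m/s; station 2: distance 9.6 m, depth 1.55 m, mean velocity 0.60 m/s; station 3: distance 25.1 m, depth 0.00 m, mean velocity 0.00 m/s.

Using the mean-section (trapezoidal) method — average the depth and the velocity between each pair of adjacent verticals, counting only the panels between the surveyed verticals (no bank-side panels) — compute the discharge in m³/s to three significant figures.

Panel 1-2: Δb = 9.6 m, d̄ = (0.00+1.55)/2 = 0.775, v̄ = (0.00+0.60)/2 = 0.3 → q = 9.6×0.775×0.3 = 2.232 m³/s
Panel 2-3: Δb = 15.5 m, d̄ = (1.55+0.00)/2 = 0.775, v̄ = (0.60+0.00)/2 = 0.3 → q = 15.5×0.775×0.3 = 3.604 m³/s
Q = Σ q = 5.836 m³/s

5.84 m³/s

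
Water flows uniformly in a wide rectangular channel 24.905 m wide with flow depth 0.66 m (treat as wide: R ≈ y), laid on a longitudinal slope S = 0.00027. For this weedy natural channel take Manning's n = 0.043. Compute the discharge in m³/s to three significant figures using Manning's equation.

A = b·y = 24.905 × 0.66 = 16.44 m²
Wide channel: R ≈ y = 0.66 m
Q = (1/n)·A·R^(2/3)·S^(1/2) = (1/0.043) × 16.44 × 0.6600^(2/3) × 0.00027^(1/2) = 4.761 m³/s

4.76 m³/s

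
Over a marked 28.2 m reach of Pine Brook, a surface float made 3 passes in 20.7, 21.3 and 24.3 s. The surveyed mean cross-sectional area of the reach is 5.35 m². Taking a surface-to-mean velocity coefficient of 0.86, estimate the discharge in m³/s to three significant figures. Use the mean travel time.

t̄ = (20.7 + 21.3 + 24.3) / 3 = 22.1 s
v_surface = L / t̄ = 28.2 / 22.1 = 1.276 m/s
v_mean = 0.86 × 1.276 = 1.097 m/s
Q = A × v_mean = 5.35 × 1.097 = 5.871 m³/s

5.87 m³/s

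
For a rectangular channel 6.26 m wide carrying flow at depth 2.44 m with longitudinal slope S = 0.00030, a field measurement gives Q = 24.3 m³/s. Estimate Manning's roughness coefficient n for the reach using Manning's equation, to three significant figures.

0.0134

A = b·y = 6.26 × 2.44 = 15.27 m²
P = b + 2y = 6.26 + 2×2.44 = 11.14 m
R = A/P = 15.27/11.14 = 1.371 m
n = (1/Q)·A·R^(2/3)·S^(1/2) = (1/24.3) × 15.27 × 1.234 × 0.01732 = 0.01344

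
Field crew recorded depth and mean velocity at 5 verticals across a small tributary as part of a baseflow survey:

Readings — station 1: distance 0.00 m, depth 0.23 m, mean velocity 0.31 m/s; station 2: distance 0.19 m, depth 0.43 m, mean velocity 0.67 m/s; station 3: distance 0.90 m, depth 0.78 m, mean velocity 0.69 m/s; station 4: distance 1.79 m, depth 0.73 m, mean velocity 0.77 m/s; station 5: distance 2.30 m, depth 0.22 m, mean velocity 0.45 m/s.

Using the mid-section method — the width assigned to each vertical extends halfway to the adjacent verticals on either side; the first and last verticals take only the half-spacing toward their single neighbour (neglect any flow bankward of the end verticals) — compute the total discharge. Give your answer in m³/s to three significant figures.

0.986 m³/s

w_1 = (0.19 − 0.00)/2 = 0.095 m; q_1 = 0.31 × 0.23 × 0.095 = 0.006774 m³/s
w_2 = (0.90 − 0.00)/2 = 0.45 m; q_2 = 0.67 × 0.43 × 0.45 = 0.1296 m³/s
w_3 = (1.79 − 0.19)/2 = 0.8 m; q_3 = 0.69 × 0.78 × 0.8 = 0.4306 m³/s
w_4 = (2.30 − 0.90)/2 = 0.7 m; q_4 = 0.77 × 0.73 × 0.7 = 0.3935 m³/s
w_5 = (2.30 − 1.79)/2 = 0.255 m; q_5 = 0.45 × 0.22 × 0.255 = 0.02525 m³/s
Q = Σ qᵢ = 0.9857 m³/s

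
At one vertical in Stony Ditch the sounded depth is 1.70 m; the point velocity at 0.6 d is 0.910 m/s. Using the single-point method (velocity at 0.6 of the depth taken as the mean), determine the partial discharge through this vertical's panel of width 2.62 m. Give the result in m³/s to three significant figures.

4.05 m³/s

v̄ = v₀.₆ = 0.910 m/s
q = v̄ × d × w = 0.9100 × 1.70 × 2.62 = 4.053 m³/s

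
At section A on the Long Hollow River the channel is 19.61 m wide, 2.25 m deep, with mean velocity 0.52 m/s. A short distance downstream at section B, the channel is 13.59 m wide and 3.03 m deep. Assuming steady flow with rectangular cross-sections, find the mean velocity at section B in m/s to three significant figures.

Q = A₁V₁ = (19.61×2.25) × 0.52 = 22.94 m³/s
A₂ = 13.59 × 3.03 = 41.18 m²
V₂ = Q/A₂ = 22.94/41.18 = 0.5572 m/s

0.557 m/s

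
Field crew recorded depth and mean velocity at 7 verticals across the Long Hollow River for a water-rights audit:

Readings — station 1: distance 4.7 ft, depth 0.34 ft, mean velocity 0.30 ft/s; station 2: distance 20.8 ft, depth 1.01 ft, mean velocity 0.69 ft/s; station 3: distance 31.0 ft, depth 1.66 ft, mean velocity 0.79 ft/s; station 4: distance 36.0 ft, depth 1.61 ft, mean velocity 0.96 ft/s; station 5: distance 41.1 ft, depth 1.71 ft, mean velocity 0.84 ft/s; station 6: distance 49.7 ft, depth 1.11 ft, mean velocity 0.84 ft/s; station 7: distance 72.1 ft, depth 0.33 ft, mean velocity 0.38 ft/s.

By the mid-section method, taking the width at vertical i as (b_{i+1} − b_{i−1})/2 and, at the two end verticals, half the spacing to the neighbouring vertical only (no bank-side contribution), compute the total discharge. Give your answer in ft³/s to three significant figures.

53.5 ft³/s

w_1 = (20.8 − 4.7)/2 = 8.05 ft; q_1 = 0.30 × 0.34 × 8.05 = 0.8211 ft³/s
w_2 = (31.0 − 4.7)/2 = 13.15 ft; q_2 = 0.69 × 1.01 × 13.15 = 9.164 ft³/s
w_3 = (36.0 − 20.8)/2 = 7.6 ft; q_3 = 0.79 × 1.66 × 7.6 = 9.967 ft³/s
w_4 = (41.1 − 31.0)/2 = 5.05 ft; q_4 = 0.96 × 1.61 × 5.05 = 7.805 ft³/s
w_5 = (49.7 − 36.0)/2 = 6.85 ft; q_5 = 0.84 × 1.71 × 6.85 = 9.839 ft³/s
w_6 = (72.1 − 41.1)/2 = 15.5 ft; q_6 = 0.84 × 1.11 × 15.5 = 14.45 ft³/s
w_7 = (72.1 − 49.7)/2 = 11.2 ft; q_7 = 0.38 × 0.33 × 11.2 = 1.404 ft³/s
Q = Σ qᵢ = 53.45 ft³/s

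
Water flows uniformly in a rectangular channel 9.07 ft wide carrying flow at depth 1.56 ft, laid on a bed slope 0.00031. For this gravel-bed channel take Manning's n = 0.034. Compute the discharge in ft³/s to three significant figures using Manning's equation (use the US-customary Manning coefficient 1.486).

A = b·y = 9.07 × 1.56 = 14.15 ft²
P = b + 2y = 9.07 + 2×1.56 = 12.19 ft
R = A/P = 14.15/12.19 = 1.161 ft
Q = (1.486/n)·A·R^(2/3)·S^(1/2) = (1.486/0.034) × 14.15 × 1.161^(2/3) × 0.00031^(1/2) = 12.03 ft³/s

12.0 ft³/s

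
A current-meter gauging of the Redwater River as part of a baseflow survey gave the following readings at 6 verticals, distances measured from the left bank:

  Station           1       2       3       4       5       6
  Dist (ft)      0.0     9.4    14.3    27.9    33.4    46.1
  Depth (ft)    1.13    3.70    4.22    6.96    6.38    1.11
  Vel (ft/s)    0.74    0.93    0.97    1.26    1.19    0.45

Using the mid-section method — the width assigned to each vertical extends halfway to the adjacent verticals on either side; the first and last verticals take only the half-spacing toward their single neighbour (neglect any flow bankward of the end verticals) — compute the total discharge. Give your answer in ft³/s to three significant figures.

w_1 = (9.4 − 0.0)/2 = 4.7 ft; q_1 = 0.74 × 1.13 × 4.7 = 3.930 ft³/s
w_2 = (14.3 − 0.0)/2 = 7.15 ft; q_2 = 0.93 × 3.70 × 7.15 = 24.60 ft³/s
w_3 = (27.9 − 9.4)/2 = 9.25 ft; q_3 = 0.97 × 4.22 × 9.25 = 37.86 ft³/s
w_4 = (33.4 − 14.3)/2 = 9.55 ft; q_4 = 1.26 × 6.96 × 9.55 = 83.75 ft³/s
w_5 = (46.1 − 27.9)/2 = 9.1 ft; q_5 = 1.19 × 6.38 × 9.1 = 69.09 ft³/s
w_6 = (46.1 − 33.4)/2 = 6.35 ft; q_6 = 0.45 × 1.11 × 6.35 = 3.172 ft³/s
Q = Σ qᵢ = 222.4 ft³/s

222 ft³/s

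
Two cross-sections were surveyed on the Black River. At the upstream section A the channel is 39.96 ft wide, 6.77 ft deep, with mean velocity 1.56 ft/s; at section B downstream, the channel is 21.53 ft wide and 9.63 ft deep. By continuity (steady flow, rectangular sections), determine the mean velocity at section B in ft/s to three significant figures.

2.04 ft/s

Q = A₁V₁ = (39.96×6.77) × 1.56 = 422.0 ft³/s
A₂ = 21.53 × 9.63 = 207.3 ft²
V₂ = Q/A₂ = 422.0/207.3 = 2.035 ft/s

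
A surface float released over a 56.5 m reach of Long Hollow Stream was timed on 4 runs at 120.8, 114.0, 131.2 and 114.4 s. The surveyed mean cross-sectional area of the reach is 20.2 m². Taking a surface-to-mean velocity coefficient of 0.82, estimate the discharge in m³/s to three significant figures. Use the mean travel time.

t̄ = (120.8 + 114.0 + 131.2 + 114.4) / 4 = 120.1 s
v_surface = L / t̄ = 56.5 / 120.1 = 0.4704 m/s
v_mean = 0.82 × 0.4704 = 0.3858 m/s
Q = A × v_mean = 20.2 × 0.3858 = 7.792 m³/s

7.79 m³/s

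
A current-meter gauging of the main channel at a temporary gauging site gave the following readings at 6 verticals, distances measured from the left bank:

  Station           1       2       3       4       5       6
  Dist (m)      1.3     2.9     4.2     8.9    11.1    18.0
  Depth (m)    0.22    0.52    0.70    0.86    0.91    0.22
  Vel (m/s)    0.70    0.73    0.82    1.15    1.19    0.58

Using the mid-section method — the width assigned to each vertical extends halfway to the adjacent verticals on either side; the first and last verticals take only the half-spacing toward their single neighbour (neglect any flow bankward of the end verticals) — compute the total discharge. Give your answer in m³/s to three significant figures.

w_1 = (2.9 − 1.3)/2 = 0.8 m; q_1 = 0.70 × 0.22 × 0.8 = 0.1232 m³/s
w_2 = (4.2 − 1.3)/2 = 1.45 m; q_2 = 0.73 × 0.52 × 1.45 = 0.5504 m³/s
w_3 = (8.9 − 2.9)/2 = 3 m; q_3 = 0.82 × 0.70 × 3 = 1.722 m³/s
w_4 = (11.1 − 4.2)/2 = 3.45 m; q_4 = 1.15 × 0.86 × 3.45 = 3.412 m³/s
w_5 = (18.0 − 8.9)/2 = 4.55 m; q_5 = 1.19 × 0.91 × 4.55 = 4.927 m³/s
w_6 = (18.0 − 11.1)/2 = 3.45 m; q_6 = 0.58 × 0.22 × 3.45 = 0.4402 m³/s
Q = Σ qᵢ = 11.18 m³/s

11.2 m³/s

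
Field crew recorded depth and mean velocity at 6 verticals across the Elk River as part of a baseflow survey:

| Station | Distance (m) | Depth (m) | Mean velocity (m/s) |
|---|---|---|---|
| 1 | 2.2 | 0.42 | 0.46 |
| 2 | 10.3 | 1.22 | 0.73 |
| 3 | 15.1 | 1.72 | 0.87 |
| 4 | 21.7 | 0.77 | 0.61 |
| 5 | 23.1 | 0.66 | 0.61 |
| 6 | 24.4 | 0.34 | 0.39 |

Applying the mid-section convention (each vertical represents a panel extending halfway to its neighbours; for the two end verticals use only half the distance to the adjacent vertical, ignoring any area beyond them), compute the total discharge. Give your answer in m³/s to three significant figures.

w_1 = (10.3 − 2.2)/2 = 4.05 m; q_1 = 0.46 × 0.42 × 4.05 = 0.7825 m³/s
w_2 = (15.1 − 2.2)/2 = 6.45 m; q_2 = 0.73 × 1.22 × 6.45 = 5.744 m³/s
w_3 = (21.7 − 10.3)/2 = 5.7 m; q_3 = 0.87 × 1.72 × 5.7 = 8.529 m³/s
w_4 = (23.1 − 15.1)/2 = 4 m; q_4 = 0.61 × 0.77 × 4 = 1.879 m³/s
w_5 = (24.4 − 21.7)/2 = 1.35 m; q_5 = 0.61 × 0.66 × 1.35 = 0.5435 m³/s
w_6 = (24.4 − 23.1)/2 = 0.65 m; q_6 = 0.39 × 0.34 × 0.65 = 0.08619 m³/s
Q = Σ qᵢ = 17.56 m³/s

17.6 m³/s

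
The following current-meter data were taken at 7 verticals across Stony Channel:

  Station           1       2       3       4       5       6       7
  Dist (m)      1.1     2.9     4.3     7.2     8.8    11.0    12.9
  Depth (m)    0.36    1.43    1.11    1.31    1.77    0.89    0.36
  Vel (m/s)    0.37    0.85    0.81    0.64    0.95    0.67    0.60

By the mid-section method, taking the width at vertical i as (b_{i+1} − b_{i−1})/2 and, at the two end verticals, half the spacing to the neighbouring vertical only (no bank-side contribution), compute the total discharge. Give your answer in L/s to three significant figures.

w_1 = (2.9 − 1.1)/2 = 0.9 m; q_1 = 0.37 × 0.36 × 0.9 = 0.1199 m³/s
w_2 = (4.3 − 1.1)/2 = 1.6 m; q_2 = 0.85 × 1.43 × 1.6 = 1.945 m³/s
w_3 = (7.2 − 2.9)/2 = 2.15 m; q_3 = 0.81 × 1.11 × 2.15 = 1.933 m³/s
w_4 = (8.8 − 4.3)/2 = 2.25 m; q_4 = 0.64 × 1.31 × 2.25 = 1.886 m³/s
w_5 = (11.0 − 7.2)/2 = 1.9 m; q_5 = 0.95 × 1.77 × 1.9 = 3.195 m³/s
w_6 = (12.9 − 8.8)/2 = 2.05 m; q_6 = 0.67 × 0.89 × 2.05 = 1.222 m³/s
w_7 = (12.9 − 11.0)/2 = 0.95 m; q_7 = 0.60 × 0.36 × 0.95 = 0.2052 m³/s
Q = Σ qᵢ = 10.51 m³/s
= 10.51 × 1000 = 10510 L/s

10500 L/s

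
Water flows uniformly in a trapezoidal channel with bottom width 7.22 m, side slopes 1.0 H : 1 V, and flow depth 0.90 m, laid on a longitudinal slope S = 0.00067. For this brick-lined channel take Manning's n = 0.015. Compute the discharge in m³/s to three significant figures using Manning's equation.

A = (b + z·y)·y = (7.22 + 1.0×0.90)×0.90 = 7.308 m²
P = b + 2y√(1+z²) = 7.22 + 2×0.90×√(1+1.0²) = 9.766 m
R = A/P = 7.308/9.766 = 0.7483 m
Q = (1/n)·A·R^(2/3)·S^(1/2) = (1/0.015) × 7.308 × 0.7483^(2/3) × 0.00067^(1/2) = 10.39 m³/s

10.4 m³/s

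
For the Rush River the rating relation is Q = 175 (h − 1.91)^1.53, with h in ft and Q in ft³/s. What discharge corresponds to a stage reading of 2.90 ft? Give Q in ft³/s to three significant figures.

Q = 175 × (2.90 − 1.91)^1.53 = 175 × 0.99^1.53 = 172.3 ft³/s

172 ft³/s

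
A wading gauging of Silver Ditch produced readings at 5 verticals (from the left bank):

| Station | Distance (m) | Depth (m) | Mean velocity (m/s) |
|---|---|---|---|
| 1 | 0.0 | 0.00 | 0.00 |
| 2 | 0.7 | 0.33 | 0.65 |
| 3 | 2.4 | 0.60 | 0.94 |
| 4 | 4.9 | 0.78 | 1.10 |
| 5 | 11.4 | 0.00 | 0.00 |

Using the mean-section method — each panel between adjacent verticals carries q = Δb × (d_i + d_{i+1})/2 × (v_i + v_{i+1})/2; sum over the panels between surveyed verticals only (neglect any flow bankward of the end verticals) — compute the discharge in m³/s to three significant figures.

Panel 1-2: Δb = 0.7 m, d̄ = (0.00+0.33)/2 = 0.165, v̄ = (0.00+0.65)/2 = 0.325 → q = 0.7×0.165×0.325 = 0.03754 m³/s
Panel 2-3: Δb = 1.7 m, d̄ = (0.33+0.60)/2 = 0.465, v̄ = (0.65+0.94)/2 = 0.795 → q = 1.7×0.465×0.795 = 0.6284 m³/s
Panel 3-4: Δb = 2.5 m, d̄ = (0.60+0.78)/2 = 0.69, v̄ = (0.94+1.10)/2 = 1.02 → q = 2.5×0.69×1.02 = 1.760 m³/s
Panel 4-5: Δb = 6.5 m, d̄ = (0.78+0.00)/2 = 0.39, v̄ = (1.10+0.00)/2 = 0.55 → q = 6.5×0.39×0.55 = 1.394 m³/s
Q = Σ q = 3.820 m³/s

3.82 m³/s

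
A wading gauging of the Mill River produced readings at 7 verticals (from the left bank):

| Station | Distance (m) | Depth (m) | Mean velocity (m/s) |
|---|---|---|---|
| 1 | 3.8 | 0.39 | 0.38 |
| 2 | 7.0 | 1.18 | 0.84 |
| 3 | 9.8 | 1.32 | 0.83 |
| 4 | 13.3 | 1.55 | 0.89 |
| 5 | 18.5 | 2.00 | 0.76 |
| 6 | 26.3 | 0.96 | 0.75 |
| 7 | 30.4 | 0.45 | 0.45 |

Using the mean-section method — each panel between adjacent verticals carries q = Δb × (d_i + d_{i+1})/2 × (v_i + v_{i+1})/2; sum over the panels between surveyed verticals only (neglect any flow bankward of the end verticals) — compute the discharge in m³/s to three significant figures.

26.8 m³/s

Panel 1-2: Δb = 3.2 m, d̄ = (0.39+1.18)/2 = 0.785, v̄ = (0.38+0.84)/2 = 0.61 → q = 3.2×0.785×0.61 = 1.532 m³/s
Panel 2-3: Δb = 2.8 m, d̄ = (1.18+1.32)/2 = 1.25, v̄ = (0.84+0.83)/2 = 0.835 → q = 2.8×1.25×0.835 = 2.923 m³/s
Panel 3-4: Δb = 3.5 m, d̄ = (1.32+1.55)/2 = 1.435, v̄ = (0.83+0.89)/2 = 0.86 → q = 3.5×1.435×0.86 = 4.319 m³/s
Panel 4-5: Δb = 5.2 m, d̄ = (1.55+2.00)/2 = 1.775, v̄ = (0.89+0.76)/2 = 0.825 → q = 5.2×1.775×0.825 = 7.615 m³/s
Panel 5-6: Δb = 7.8 m, d̄ = (2.00+0.96)/2 = 1.48, v̄ = (0.76+0.75)/2 = 0.755 → q = 7.8×1.48×0.755 = 8.716 m³/s
Panel 6-7: Δb = 4.1 m, d̄ = (0.96+0.45)/2 = 0.705, v̄ = (0.75+0.45)/2 = 0.6 → q = 4.1×0.705×0.6 = 1.734 m³/s
Q = Σ q = 26.84 m³/s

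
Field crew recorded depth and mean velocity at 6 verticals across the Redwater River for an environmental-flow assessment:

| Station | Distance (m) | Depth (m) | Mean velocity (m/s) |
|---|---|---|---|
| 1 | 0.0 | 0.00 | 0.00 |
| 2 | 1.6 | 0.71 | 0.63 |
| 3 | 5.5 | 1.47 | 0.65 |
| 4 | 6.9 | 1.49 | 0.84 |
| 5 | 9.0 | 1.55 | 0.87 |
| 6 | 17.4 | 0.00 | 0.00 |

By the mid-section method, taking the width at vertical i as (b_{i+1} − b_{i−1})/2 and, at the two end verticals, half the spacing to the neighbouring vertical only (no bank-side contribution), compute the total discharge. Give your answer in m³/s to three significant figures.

13.0 m³/s

w_2 = (5.5 − 0.0)/2 = 2.75 m; q_2 = 0.63 × 0.71 × 2.75 = 1.230 m³/s
w_3 = (6.9 − 1.6)/2 = 2.65 m; q_3 = 0.65 × 1.47 × 2.65 = 2.532 m³/s
w_4 = (9.0 − 5.5)/2 = 1.75 m; q_4 = 0.84 × 1.49 × 1.75 = 2.190 m³/s
w_5 = (17.4 − 6.9)/2 = 5.25 m; q_5 = 0.87 × 1.55 × 5.25 = 7.080 m³/s
Stations 1, 6 contribute zero (depth or velocity is 0).
Q = Σ qᵢ = 13.03 m³/s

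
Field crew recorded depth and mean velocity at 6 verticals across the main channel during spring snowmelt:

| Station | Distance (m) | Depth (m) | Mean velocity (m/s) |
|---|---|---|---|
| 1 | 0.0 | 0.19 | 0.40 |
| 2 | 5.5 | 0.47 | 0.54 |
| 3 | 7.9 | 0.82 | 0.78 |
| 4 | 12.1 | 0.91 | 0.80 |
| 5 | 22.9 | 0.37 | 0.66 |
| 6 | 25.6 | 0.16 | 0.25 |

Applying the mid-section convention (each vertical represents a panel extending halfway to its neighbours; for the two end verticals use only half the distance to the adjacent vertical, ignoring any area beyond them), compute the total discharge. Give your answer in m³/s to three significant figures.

10.5 m³/s

w_1 = (5.5 − 0.0)/2 = 2.75 m; q_1 = 0.40 × 0.19 × 2.75 = 0.2090 m³/s
w_2 = (7.9 − 0.0)/2 = 3.95 m; q_2 = 0.54 × 0.47 × 3.95 = 1.003 m³/s
w_3 = (12.1 − 5.5)/2 = 3.3 m; q_3 = 0.78 × 0.82 × 3.3 = 2.111 m³/s
w_4 = (22.9 − 7.9)/2 = 7.5 m; q_4 = 0.80 × 0.91 × 7.5 = 5.460 m³/s
w_5 = (25.6 − 12.1)/2 = 6.75 m; q_5 = 0.66 × 0.37 × 6.75 = 1.648 m³/s
w_6 = (25.6 − 22.9)/2 = 1.35 m; q_6 = 0.25 × 0.16 × 1.35 = 0.05400 m³/s
Q = Σ qᵢ = 10.48 m³/s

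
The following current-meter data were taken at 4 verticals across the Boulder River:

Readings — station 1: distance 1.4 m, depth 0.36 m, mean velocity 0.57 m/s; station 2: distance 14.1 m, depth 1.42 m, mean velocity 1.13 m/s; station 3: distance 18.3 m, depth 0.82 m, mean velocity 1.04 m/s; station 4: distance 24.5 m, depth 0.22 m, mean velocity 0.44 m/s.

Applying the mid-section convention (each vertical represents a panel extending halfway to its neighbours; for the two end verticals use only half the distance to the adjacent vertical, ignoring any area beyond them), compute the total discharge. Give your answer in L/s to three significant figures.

w_1 = (14.1 − 1.4)/2 = 6.35 m; q_1 = 0.57 × 0.36 × 6.35 = 1.303 m³/s
w_2 = (18.3 − 1.4)/2 = 8.45 m; q_2 = 1.13 × 1.42 × 8.45 = 13.56 m³/s
w_3 = (24.5 − 14.1)/2 = 5.2 m; q_3 = 1.04 × 0.82 × 5.2 = 4.435 m³/s
w_4 = (24.5 − 18.3)/2 = 3.1 m; q_4 = 0.44 × 0.22 × 3.1 = 0.3001 m³/s
Q = Σ qᵢ = 19.60 m³/s
= 19.60 × 1000 = 19600 L/s

19600 L/s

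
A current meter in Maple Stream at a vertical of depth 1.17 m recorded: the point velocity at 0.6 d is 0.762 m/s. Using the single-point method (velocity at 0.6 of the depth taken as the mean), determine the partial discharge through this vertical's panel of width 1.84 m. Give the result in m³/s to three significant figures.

1.64 m³/s

v̄ = v₀.₆ = 0.762 m/s
q = v̄ × d × w = 0.7620 × 1.17 × 1.84 = 1.640 m³/s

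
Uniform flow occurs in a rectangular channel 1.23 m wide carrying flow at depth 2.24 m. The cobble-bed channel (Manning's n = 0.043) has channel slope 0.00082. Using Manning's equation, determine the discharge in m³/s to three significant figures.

A = b·y = 1.23 × 2.24 = 2.755 m²
P = b + 2y = 1.23 + 2×2.24 = 5.710 m
R = A/P = 2.755/5.710 = 0.4825 m
Q = (1/n)·A·R^(2/3)·S^(1/2) = (1/0.043) × 2.755 × 0.4825^(2/3) × 0.00082^(1/2) = 1.129 m³/s

1.13 m³/s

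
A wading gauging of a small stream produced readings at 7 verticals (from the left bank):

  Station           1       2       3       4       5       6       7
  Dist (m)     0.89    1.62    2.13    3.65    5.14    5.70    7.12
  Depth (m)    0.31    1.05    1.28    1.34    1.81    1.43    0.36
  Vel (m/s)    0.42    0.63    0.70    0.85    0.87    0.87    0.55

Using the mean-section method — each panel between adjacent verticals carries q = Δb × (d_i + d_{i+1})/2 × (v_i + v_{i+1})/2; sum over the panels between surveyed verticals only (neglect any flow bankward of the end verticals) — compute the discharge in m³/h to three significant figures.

21300 m³/h

Panel 1-2: Δb = 0.73 m, d̄ = (0.31+1.05)/2 = 0.68, v̄ = (0.42+0.63)/2 = 0.525 → q = 0.73×0.68×0.525 = 0.2606 m³/s
Panel 2-3: Δb = 0.51 m, d̄ = (1.05+1.28)/2 = 1.165, v̄ = (0.63+0.70)/2 = 0.665 → q = 0.51×1.165×0.665 = 0.3951 m³/s
Panel 3-4: Δb = 1.52 m, d̄ = (1.28+1.34)/2 = 1.31, v̄ = (0.70+0.85)/2 = 0.775 → q = 1.52×1.31×0.775 = 1.543 m³/s
Panel 4-5: Δb = 1.49 m, d̄ = (1.34+1.81)/2 = 1.575, v̄ = (0.85+0.87)/2 = 0.86 → q = 1.49×1.575×0.86 = 2.018 m³/s
Panel 5-6: Δb = 0.56 m, d̄ = (1.81+1.43)/2 = 1.62, v̄ = (0.87+0.87)/2 = 0.87 → q = 0.56×1.62×0.87 = 0.7893 m³/s
Panel 6-7: Δb = 1.42 m, d̄ = (1.43+0.36)/2 = 0.895, v̄ = (0.87+0.55)/2 = 0.71 → q = 1.42×0.895×0.71 = 0.9023 m³/s
Q = Σ q = 5.909 m³/s
= 5.909 × 3600 = 21270 m³/h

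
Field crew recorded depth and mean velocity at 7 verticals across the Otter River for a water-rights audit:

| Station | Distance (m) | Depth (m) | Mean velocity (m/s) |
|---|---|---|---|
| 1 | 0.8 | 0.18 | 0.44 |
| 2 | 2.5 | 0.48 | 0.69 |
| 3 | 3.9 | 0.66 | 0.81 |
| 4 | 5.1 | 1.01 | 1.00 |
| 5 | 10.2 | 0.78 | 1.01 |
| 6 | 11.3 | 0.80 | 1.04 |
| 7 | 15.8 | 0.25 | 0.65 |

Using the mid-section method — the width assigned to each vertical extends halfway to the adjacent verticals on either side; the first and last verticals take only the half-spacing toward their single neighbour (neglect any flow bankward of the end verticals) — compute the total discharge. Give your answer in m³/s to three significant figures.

9.59 m³/s

w_1 = (2.5 − 0.8)/2 = 0.85 m; q_1 = 0.44 × 0.18 × 0.85 = 0.06732 m³/s
w_2 = (3.9 − 0.8)/2 = 1.55 m; q_2 = 0.69 × 0.48 × 1.55 = 0.5134 m³/s
w_3 = (5.1 − 2.5)/2 = 1.3 m; q_3 = 0.81 × 0.66 × 1.3 = 0.6950 m³/s
w_4 = (10.2 − 3.9)/2 = 3.15 m; q_4 = 1.00 × 1.01 × 3.15 = 3.182 m³/s
w_5 = (11.3 − 5.1)/2 = 3.1 m; q_5 = 1.01 × 0.78 × 3.1 = 2.442 m³/s
w_6 = (15.8 − 10.2)/2 = 2.8 m; q_6 = 1.04 × 0.80 × 2.8 = 2.330 m³/s
w_7 = (15.8 − 11.3)/2 = 2.25 m; q_7 = 0.65 × 0.25 × 2.25 = 0.3656 m³/s
Q = Σ qᵢ = 9.595 m³/s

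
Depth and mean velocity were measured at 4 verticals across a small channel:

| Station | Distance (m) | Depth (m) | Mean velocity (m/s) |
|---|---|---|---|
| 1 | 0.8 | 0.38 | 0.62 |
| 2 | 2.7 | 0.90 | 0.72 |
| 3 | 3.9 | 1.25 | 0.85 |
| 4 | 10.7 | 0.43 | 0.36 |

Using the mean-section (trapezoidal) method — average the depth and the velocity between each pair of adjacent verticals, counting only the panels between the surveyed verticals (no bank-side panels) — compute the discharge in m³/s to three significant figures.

5.28 m³/s

Panel 1-2: Δb = 1.9 m, d̄ = (0.38+0.90)/2 = 0.64, v̄ = (0.62+0.72)/2 = 0.67 → q = 1.9×0.64×0.67 = 0.8147 m³/s
Panel 2-3: Δb = 1.2 m, d̄ = (0.90+1.25)/2 = 1.075, v̄ = (0.72+0.85)/2 = 0.785 → q = 1.2×1.075×0.785 = 1.013 m³/s
Panel 3-4: Δb = 6.8 m, d̄ = (1.25+0.43)/2 = 0.84, v̄ = (0.85+0.36)/2 = 0.605 → q = 6.8×0.84×0.605 = 3.456 m³/s
Q = Σ q = 5.283 m³/s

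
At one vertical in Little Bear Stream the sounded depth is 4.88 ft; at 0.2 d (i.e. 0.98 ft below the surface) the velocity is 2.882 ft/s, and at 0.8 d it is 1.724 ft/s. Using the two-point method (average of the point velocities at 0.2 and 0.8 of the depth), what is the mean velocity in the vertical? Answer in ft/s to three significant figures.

2.30 ft/s

v̄ = (2.882 + 1.724) / 2 = 2.303 ft/s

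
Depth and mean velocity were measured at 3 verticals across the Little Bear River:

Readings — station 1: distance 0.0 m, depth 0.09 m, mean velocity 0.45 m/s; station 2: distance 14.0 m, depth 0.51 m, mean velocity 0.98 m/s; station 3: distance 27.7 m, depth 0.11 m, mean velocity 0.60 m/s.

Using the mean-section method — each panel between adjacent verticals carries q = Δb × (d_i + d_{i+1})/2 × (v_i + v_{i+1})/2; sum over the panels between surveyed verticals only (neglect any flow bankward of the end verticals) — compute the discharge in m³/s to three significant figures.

6.36 m³/s

Panel 1-2: Δb = 14 m, d̄ = (0.09+0.51)/2 = 0.3, v̄ = (0.45+0.98)/2 = 0.715 → q = 14×0.3×0.715 = 3.003 m³/s
Panel 2-3: Δb = 13.7 m, d̄ = (0.51+0.11)/2 = 0.31, v̄ = (0.98+0.60)/2 = 0.79 → q = 13.7×0.31×0.79 = 3.355 m³/s
Q = Σ q = 6.358 m³/s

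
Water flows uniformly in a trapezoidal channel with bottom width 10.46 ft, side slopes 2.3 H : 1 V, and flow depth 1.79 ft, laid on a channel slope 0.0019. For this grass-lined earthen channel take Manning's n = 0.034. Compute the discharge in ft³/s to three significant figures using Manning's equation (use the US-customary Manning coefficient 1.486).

A = (b + z·y)·y = (10.46 + 2.3×1.79)×1.79 = 26.09 ft²
P = b + 2y√(1+z²) = 10.46 + 2×1.79×√(1+2.3²) = 19.44 ft
R = A/P = 26.09/19.44 = 1.342 ft
Q = (1.486/n)·A·R^(2/3)·S^(1/2) = (1.486/0.034) × 26.09 × 1.342^(2/3) × 0.0019^(1/2) = 60.49 ft³/s

60.5 ft³/s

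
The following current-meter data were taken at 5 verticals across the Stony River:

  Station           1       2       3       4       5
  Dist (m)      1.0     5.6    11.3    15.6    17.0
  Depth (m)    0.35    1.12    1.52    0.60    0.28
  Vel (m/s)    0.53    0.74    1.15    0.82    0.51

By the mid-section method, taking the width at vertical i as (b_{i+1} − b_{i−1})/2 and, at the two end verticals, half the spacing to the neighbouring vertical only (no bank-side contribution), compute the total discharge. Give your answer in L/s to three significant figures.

14900 L/s

w_1 = (5.6 − 1.0)/2 = 2.3 m; q_1 = 0.53 × 0.35 × 2.3 = 0.4267 m³/s
w_2 = (11.3 − 1.0)/2 = 5.15 m; q_2 = 0.74 × 1.12 × 5.15 = 4.268 m³/s
w_3 = (15.6 − 5.6)/2 = 5 m; q_3 = 1.15 × 1.52 × 5 = 8.740 m³/s
w_4 = (17.0 − 11.3)/2 = 2.85 m; q_4 = 0.82 × 0.60 × 2.85 = 1.402 m³/s
w_5 = (17.0 − 15.6)/2 = 0.7 m; q_5 = 0.51 × 0.28 × 0.7 = 0.09996 m³/s
Q = Σ qᵢ = 14.94 m³/s
= 14.94 × 1000 = 14940 L/s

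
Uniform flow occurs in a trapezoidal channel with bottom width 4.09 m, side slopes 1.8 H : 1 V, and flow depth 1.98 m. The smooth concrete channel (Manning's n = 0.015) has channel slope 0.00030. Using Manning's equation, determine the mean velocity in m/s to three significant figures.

1.33 m/s

A = (b + z·y)·y = (4.09 + 1.8×1.98)×1.98 = 15.15 m²
P = b + 2y√(1+z²) = 4.09 + 2×1.98×√(1+1.8²) = 12.24 m
R = A/P = 15.15/12.24 = 1.238 m
Q = (1/n)·A·R^(2/3)·S^(1/2) = (1/0.015) × 15.15 × 1.238^(2/3) × 0.00030^(1/2) = 20.17 m³/s
V = Q/A = 20.17/15.15 = 1.331 m/s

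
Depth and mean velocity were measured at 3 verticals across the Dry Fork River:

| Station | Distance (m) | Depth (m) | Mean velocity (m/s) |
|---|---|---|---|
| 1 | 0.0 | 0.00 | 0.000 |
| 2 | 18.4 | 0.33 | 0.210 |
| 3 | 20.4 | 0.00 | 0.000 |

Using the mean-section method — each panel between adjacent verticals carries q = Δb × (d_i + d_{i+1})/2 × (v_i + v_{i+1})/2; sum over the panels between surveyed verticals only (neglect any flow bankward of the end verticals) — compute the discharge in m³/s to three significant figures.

Panel 1-2: Δb = 18.4 m, d̄ = (0.00+0.33)/2 = 0.165, v̄ = (0.000+0.210)/2 = 0.105 → q = 18.4×0.165×0.105 = 0.3188 m³/s
Panel 2-3: Δb = 2 m, d̄ = (0.33+0.00)/2 = 0.165, v̄ = (0.210+0.000)/2 = 0.105 → q = 2×0.165×0.105 = 0.03465 m³/s
Q = Σ q = 0.3534 m³/s

0.353 m³/s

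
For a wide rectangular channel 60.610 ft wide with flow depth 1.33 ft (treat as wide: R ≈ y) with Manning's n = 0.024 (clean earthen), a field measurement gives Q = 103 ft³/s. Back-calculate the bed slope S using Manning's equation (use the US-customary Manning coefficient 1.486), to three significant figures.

A = b·y = 60.610 × 1.33 = 80.61 ft²
Wide channel: R ≈ y = 1.33 ft
S = (Q·n / (1.486·A·R^(2/3)))² = (103×0.024 / (1.486×80.61×1.209))² = 0.0002912

0.000291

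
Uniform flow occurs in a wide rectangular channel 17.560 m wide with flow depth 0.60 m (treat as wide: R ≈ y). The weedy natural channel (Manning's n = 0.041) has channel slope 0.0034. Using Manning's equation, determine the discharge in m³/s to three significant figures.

10.7 m³/s

A = b·y = 17.560 × 0.60 = 10.54 m²
Wide channel: R ≈ y = 0.60 m
Q = (1/n)·A·R^(2/3)·S^(1/2) = (1/0.041) × 10.54 × 0.6000^(2/3) × 0.0034^(1/2) = 10.66 m³/s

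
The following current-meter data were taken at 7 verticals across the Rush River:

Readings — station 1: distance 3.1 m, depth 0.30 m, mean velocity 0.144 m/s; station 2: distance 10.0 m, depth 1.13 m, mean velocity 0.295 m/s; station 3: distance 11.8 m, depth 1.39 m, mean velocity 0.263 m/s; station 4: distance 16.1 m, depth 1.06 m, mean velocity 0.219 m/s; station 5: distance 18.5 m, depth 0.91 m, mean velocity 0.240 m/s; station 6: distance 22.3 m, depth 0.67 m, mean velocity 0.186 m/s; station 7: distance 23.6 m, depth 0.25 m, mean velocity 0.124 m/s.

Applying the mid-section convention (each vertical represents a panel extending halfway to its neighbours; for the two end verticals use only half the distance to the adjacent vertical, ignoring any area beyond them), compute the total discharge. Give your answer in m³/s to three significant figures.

4.51 m³/s

w_1 = (10.0 − 3.1)/2 = 3.45 m; q_1 = 0.144 × 0.30 × 3.45 = 0.1490 m³/s
w_2 = (11.8 − 3.1)/2 = 4.35 m; q_2 = 0.295 × 1.13 × 4.35 = 1.450 m³/s
w_3 = (16.1 − 10.0)/2 = 3.05 m; q_3 = 0.263 × 1.39 × 3.05 = 1.115 m³/s
w_4 = (18.5 − 11.8)/2 = 3.35 m; q_4 = 0.219 × 1.06 × 3.35 = 0.7777 m³/s
w_5 = (22.3 − 16.1)/2 = 3.1 m; q_5 = 0.240 × 0.91 × 3.1 = 0.6770 m³/s
w_6 = (23.6 − 18.5)/2 = 2.55 m; q_6 = 0.186 × 0.67 × 2.55 = 0.3178 m³/s
w_7 = (23.6 − 22.3)/2 = 0.65 m; q_7 = 0.124 × 0.25 × 0.65 = 0.02015 m³/s
Q = Σ qᵢ = 4.507 m³/s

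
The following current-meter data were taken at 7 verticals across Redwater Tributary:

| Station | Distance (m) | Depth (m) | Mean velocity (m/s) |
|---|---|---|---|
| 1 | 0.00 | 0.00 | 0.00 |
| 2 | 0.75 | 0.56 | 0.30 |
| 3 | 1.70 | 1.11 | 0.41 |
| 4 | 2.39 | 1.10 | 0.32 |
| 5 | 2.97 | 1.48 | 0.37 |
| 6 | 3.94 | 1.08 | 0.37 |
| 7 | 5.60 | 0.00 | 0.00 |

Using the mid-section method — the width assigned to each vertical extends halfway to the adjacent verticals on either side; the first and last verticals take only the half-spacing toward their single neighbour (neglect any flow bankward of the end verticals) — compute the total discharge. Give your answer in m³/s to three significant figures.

w_2 = (1.70 − 0.00)/2 = 0.85 m; q_2 = 0.30 × 0.56 × 0.85 = 0.1428 m³/s
w_3 = (2.39 − 0.75)/2 = 0.82 m; q_3 = 0.41 × 1.11 × 0.82 = 0.3732 m³/s
w_4 = (2.97 − 1.70)/2 = 0.635 m; q_4 = 0.32 × 1.10 × 0.635 = 0.2235 m³/s
w_5 = (3.94 − 2.39)/2 = 0.775 m; q_5 = 0.37 × 1.48 × 0.775 = 0.4244 m³/s
w_6 = (5.60 − 2.97)/2 = 1.315 m; q_6 = 0.37 × 1.08 × 1.315 = 0.5255 m³/s
Stations 1, 7 contribute zero (depth or velocity is 0).
Q = Σ qᵢ = 1.689 m³/s

1.69 m³/s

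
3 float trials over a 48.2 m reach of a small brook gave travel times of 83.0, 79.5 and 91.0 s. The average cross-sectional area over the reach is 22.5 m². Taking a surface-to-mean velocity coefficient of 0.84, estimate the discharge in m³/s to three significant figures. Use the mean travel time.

10.8 m³/s

t̄ = (83.0 + 79.5 + 91.0) / 3 = 84.5 s
v_surface = L / t̄ = 48.2 / 84.5 = 0.5704 m/s
v_mean = 0.84 × 0.5704 = 0.4791 m/s
Q = A × v_mean = 22.5 × 0.4791 = 10.78 m³/s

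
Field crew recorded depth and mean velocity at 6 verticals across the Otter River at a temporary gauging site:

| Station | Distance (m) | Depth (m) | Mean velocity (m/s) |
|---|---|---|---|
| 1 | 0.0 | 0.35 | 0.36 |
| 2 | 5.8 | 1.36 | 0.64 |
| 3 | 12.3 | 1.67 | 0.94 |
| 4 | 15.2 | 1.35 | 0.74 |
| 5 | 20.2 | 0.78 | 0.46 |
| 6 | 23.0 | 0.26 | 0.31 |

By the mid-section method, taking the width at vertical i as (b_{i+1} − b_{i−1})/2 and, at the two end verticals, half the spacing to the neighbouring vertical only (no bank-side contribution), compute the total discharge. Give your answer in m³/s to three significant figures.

18.6 m³/s

w_1 = (5.8 − 0.0)/2 = 2.9 m; q_1 = 0.36 × 0.35 × 2.9 = 0.3654 m³/s
w_2 = (12.3 − 0.0)/2 = 6.15 m; q_2 = 0.64 × 1.36 × 6.15 = 5.353 m³/s
w_3 = (15.2 − 5.8)/2 = 4.7 m; q_3 = 0.94 × 1.67 × 4.7 = 7.378 m³/s
w_4 = (20.2 − 12.3)/2 = 3.95 m; q_4 = 0.74 × 1.35 × 3.95 = 3.946 m³/s
w_5 = (23.0 − 15.2)/2 = 3.9 m; q_5 = 0.46 × 0.78 × 3.9 = 1.399 m³/s
w_6 = (23.0 − 20.2)/2 = 1.4 m; q_6 = 0.31 × 0.26 × 1.4 = 0.1128 m³/s
Q = Σ qᵢ = 18.55 m³/s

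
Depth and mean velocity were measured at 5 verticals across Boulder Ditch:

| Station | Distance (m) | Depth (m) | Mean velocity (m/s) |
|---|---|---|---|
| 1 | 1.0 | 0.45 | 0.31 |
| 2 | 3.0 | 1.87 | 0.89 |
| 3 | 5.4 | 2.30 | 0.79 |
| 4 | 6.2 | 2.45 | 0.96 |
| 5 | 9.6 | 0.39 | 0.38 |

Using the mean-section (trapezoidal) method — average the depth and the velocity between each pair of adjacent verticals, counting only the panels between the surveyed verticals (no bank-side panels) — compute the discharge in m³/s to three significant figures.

Panel 1-2: Δb = 2 m, d̄ = (0.45+1.87)/2 = 1.16, v̄ = (0.31+0.89)/2 = 0.6 → q = 2×1.16×0.6 = 1.392 m³/s
Panel 2-3: Δb = 2.4 m, d̄ = (1.87+2.30)/2 = 2.085, v̄ = (0.89+0.79)/2 = 0.84 → q = 2.4×2.085×0.84 = 4.203 m³/s
Panel 3-4: Δb = 0.8 m, d̄ = (2.30+2.45)/2 = 2.375, v̄ = (0.79+0.96)/2 = 0.875 → q = 0.8×2.375×0.875 = 1.663 m³/s
Panel 4-5: Δb = 3.4 m, d̄ = (2.45+0.39)/2 = 1.42, v̄ = (0.96+0.38)/2 = 0.67 → q = 3.4×1.42×0.67 = 3.235 m³/s
Q = Σ q = 10.49 m³/s

10.5 m³/s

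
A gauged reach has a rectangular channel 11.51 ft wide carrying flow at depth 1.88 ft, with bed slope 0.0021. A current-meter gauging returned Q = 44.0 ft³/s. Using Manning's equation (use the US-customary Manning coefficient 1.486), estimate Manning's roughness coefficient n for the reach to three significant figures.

A = b·y = 11.51 × 1.88 = 21.64 ft²
P = b + 2y = 11.51 + 2×1.88 = 15.27 ft
R = A/P = 21.64/15.27 = 1.417 ft
n = (1.486/Q)·A·R^(2/3)·S^(1/2) = (1.486/44.0) × 21.64 × 1.262 × 0.04583 = 0.04225

0.0423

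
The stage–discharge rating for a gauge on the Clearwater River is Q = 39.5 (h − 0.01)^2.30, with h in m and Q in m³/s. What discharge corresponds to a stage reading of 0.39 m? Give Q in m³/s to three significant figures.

4.27 m³/s

Q = 39.5 × (0.39 − 0.01)^2.30 = 39.5 × 0.38^2.30 = 4.267 m³/s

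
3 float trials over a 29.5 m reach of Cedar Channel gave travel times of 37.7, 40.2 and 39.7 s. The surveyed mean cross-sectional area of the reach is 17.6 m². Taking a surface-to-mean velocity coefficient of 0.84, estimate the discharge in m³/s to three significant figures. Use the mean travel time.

11.1 m³/s

t̄ = (37.7 + 40.2 + 39.7) / 3 = 39.2 s
v_surface = L / t̄ = 29.5 / 39.2 = 0.7526 m/s
v_mean = 0.84 × 0.7526 = 0.6321 m/s
Q = A × v_mean = 17.6 × 0.6321 = 11.13 m³/s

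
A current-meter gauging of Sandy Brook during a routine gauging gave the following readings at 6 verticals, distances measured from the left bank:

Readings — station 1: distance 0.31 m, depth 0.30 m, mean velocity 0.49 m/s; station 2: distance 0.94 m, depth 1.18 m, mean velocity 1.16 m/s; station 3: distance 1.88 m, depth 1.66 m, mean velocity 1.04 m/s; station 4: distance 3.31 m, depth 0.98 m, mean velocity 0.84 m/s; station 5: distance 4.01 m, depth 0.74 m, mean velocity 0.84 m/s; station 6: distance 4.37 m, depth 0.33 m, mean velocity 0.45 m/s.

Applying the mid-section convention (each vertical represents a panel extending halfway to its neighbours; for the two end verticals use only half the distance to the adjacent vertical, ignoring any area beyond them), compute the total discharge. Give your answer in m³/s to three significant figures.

w_1 = (0.94 − 0.31)/2 = 0.315 m; q_1 = 0.49 × 0.30 × 0.315 = 0.04631 m³/s
w_2 = (1.88 − 0.31)/2 = 0.785 m; q_2 = 1.16 × 1.18 × 0.785 = 1.075 m³/s
w_3 = (3.31 − 0.94)/2 = 1.185 m; q_3 = 1.04 × 1.66 × 1.185 = 2.046 m³/s
w_4 = (4.01 − 1.88)/2 = 1.065 m; q_4 = 0.84 × 0.98 × 1.065 = 0.8767 m³/s
w_5 = (4.37 − 3.31)/2 = 0.53 m; q_5 = 0.84 × 0.74 × 0.53 = 0.3294 m³/s
w_6 = (4.37 − 4.01)/2 = 0.18 m; q_6 = 0.45 × 0.33 × 0.18 = 0.02673 m³/s
Q = Σ qᵢ = 4.399 m³/s

4.40 m³/s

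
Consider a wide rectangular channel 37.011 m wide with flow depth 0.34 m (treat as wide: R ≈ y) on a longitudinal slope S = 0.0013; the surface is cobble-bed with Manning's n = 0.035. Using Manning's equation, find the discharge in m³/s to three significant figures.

6.31 m³/s

A = b·y = 37.011 × 0.34 = 12.58 m²
Wide channel: R ≈ y = 0.34 m
Q = (1/n)·A·R^(2/3)·S^(1/2) = (1/0.035) × 12.58 × 0.3400^(2/3) × 0.0013^(1/2) = 6.315 m³/s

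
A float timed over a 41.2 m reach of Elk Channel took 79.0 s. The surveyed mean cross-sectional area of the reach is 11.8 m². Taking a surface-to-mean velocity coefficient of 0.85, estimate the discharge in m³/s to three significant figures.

v_surface = L / t̄ = 41.2 / 79 = 0.5215 m/s
v_mean = 0.85 × 0.5215 = 0.4433 m/s
Q = A × v_mean = 11.8 × 0.4433 = 5.231 m³/s

5.23 m³/s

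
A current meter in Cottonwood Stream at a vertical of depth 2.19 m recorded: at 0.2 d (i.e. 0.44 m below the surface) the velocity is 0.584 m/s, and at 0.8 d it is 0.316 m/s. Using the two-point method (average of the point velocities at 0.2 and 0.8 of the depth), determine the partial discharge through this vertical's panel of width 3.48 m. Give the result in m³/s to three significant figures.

v̄ = (0.584 + 0.316) / 2 = 0.4500 m/s
q = v̄ × d × w = 0.4500 × 2.19 × 3.48 = 3.430 m³/s

3.43 m³/s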